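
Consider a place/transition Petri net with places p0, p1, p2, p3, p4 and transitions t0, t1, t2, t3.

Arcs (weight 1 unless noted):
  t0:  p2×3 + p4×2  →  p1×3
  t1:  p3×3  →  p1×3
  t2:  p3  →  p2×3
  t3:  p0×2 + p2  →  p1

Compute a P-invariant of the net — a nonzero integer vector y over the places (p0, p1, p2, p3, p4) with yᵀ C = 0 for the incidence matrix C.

Incidence matrix C (rows=places, cols=transitions):
       t0   t1   t2   t3
   p0   0    0    0   -2
   p1   3    3    0    1
   p2  -3    0    3   -1
   p3   0   -3   -1    0
   p4  -2    0    0    0

Candidate y = [1, 3, 1, 3, 3]; check y·C column-wise:
  col t0: 1·0 + 3·3 + 1·-3 + 3·0 + 3·-2 = 0
  col t1: 1·0 + 3·3 + 1·0 + 3·-3 + 3·0 = 0
  col t2: 1·0 + 3·0 + 1·3 + 3·-1 + 3·0 = 0
  col t3: 1·-2 + 3·1 + 1·-1 + 3·0 + 3·0 = 0

y = (p0:1, p1:3, p2:1, p3:3, p4:3)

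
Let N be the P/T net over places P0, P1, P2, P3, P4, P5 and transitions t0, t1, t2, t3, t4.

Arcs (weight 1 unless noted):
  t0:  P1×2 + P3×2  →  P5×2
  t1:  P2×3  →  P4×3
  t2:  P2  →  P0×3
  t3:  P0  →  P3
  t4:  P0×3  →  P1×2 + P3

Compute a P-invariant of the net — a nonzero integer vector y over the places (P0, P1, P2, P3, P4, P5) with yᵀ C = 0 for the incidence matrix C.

y = (P0:1, P1:1, P2:3, P3:1, P4:3, P5:2)

Incidence matrix C (rows=places, cols=transitions):
       t0   t1   t2   t3   t4
   P0   0    0    3   -1   -3
   P1  -2    0    0    0    2
   P2   0   -3   -1    0    0
   P3  -2    0    0    1    1
   P4   0    3    0    0    0
   P5   2    0    0    0    0

Candidate y = [1, 1, 3, 1, 3, 2]; check y·C column-wise:
  col t0: 1·0 + 1·-2 + 3·0 + 1·-2 + 3·0 + 2·2 = 0
  col t1: 1·0 + 1·0 + 3·-3 + 1·0 + 3·3 + 2·0 = 0
  col t2: 1·3 + 1·0 + 3·-1 + 1·0 + 3·0 + 2·0 = 0
  col t3: 1·-1 + 1·0 + 3·0 + 1·1 + 3·0 + 2·0 = 0
  col t4: 1·-3 + 1·2 + 3·0 + 1·1 + 3·0 + 2·0 = 0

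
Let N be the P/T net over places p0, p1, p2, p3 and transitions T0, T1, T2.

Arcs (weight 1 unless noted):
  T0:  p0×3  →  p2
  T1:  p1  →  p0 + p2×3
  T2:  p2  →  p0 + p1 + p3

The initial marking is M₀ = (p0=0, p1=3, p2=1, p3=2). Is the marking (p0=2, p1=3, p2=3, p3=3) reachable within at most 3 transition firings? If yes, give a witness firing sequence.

step 1: fire T1:  (p0=0, p1=3, p2=1, p3=2) → (p0=1, p1=2, p2=4, p3=2)
step 2: fire T2:  (p0=1, p1=2, p2=4, p3=2) → (p0=2, p1=3, p2=3, p3=3)

YES — reachable via ⟨T1, T2⟩ (2 firings)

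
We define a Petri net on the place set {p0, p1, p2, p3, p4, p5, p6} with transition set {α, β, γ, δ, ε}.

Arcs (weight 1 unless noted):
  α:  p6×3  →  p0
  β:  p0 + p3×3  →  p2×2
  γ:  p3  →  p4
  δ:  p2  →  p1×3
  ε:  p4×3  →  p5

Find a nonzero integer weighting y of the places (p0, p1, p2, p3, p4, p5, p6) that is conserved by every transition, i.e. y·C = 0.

Incidence matrix C (rows=places, cols=transitions):
        α    β    γ    δ    ε
   p0   1   -1    0    0    0
   p1   0    0    0    3    0
   p2   0    2    0   -1    0
   p3   0   -3   -1    0    0
   p4   0    0    1    0   -3
   p5   0    0    0    0    1
   p6  -3    0    0    0    0

Candidate y = [0, 1, 3, 2, 2, 6, 0]; check y·C column-wise:
  col α: 0·1 + 1·0 + 3·0 + 2·0 + 2·0 + 6·0 + 0·-3 = 0
  col β: 0·-1 + 1·0 + 3·2 + 2·-3 + 2·0 + 6·0 = 0
  col γ: 1·0 + 3·0 + 2·-1 + 2·1 + 6·0 = 0
  col δ: 1·3 + 3·-1 + 2·0 + 2·0 + 6·0 = 0
  col ε: 1·0 + 3·0 + 2·0 + 2·-3 + 6·1 = 0

y = (p0:0, p1:1, p2:3, p3:2, p4:2, p5:6, p6:0)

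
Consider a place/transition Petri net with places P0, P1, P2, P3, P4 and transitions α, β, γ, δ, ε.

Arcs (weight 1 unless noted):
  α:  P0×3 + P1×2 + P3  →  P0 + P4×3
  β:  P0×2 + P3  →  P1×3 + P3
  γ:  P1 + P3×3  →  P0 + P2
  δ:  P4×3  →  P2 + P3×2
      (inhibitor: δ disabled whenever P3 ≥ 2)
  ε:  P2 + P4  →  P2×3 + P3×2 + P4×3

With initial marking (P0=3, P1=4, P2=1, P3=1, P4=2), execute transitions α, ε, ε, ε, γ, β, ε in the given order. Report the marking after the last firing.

(P0=0, P1=4, P2=10, P3=5, P4=13)

step 1: fire α:  (P0=3, P1=4, P2=1, P3=1, P4=2) → (P0=1, P1=2, P2=1, P3=0, P4=5)
step 2: fire ε:  (P0=1, P1=2, P2=1, P3=0, P4=5) → (P0=1, P1=2, P2=3, P3=2, P4=7)
step 3: fire ε:  (P0=1, P1=2, P2=3, P3=2, P4=7) → (P0=1, P1=2, P2=5, P3=4, P4=9)
step 4: fire ε:  (P0=1, P1=2, P2=5, P3=4, P4=9) → (P0=1, P1=2, P2=7, P3=6, P4=11)
step 5: fire γ:  (P0=1, P1=2, P2=7, P3=6, P4=11) → (P0=2, P1=1, P2=8, P3=3, P4=11)
step 6: fire β:  (P0=2, P1=1, P2=8, P3=3, P4=11) → (P0=0, P1=4, P2=8, P3=3, P4=11)
step 7: fire ε:  (P0=0, P1=4, P2=8, P3=3, P4=11) → (P0=0, P1=4, P2=10, P3=5, P4=13)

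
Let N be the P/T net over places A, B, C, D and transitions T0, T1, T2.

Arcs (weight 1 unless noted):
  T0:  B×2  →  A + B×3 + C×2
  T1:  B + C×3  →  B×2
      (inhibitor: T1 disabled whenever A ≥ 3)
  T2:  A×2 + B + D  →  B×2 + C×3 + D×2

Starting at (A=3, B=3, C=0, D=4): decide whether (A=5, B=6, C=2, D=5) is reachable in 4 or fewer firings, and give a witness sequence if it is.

depth 0: 1 marking
depth 1: 3 markings reached so far
depth 2: 6 markings reached so far
depth 3: 10 markings reached so far
depth 4: 15 markings reached so far
target is not among the 15 markings reachable within 4 steps

NO — not reachable within 4 firings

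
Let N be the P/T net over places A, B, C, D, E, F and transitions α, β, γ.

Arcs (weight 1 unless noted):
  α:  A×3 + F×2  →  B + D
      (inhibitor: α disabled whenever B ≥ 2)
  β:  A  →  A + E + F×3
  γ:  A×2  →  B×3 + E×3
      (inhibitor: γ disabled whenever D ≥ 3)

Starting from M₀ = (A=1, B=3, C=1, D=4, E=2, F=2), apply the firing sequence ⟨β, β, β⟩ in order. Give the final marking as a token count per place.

(A=1, B=3, C=1, D=4, E=5, F=11)

step 1: fire β:  (A=1, B=3, C=1, D=4, E=2, F=2) → (A=1, B=3, C=1, D=4, E=3, F=5)
step 2: fire β:  (A=1, B=3, C=1, D=4, E=3, F=5) → (A=1, B=3, C=1, D=4, E=4, F=8)
step 3: fire β:  (A=1, B=3, C=1, D=4, E=4, F=8) → (A=1, B=3, C=1, D=4, E=5, F=11)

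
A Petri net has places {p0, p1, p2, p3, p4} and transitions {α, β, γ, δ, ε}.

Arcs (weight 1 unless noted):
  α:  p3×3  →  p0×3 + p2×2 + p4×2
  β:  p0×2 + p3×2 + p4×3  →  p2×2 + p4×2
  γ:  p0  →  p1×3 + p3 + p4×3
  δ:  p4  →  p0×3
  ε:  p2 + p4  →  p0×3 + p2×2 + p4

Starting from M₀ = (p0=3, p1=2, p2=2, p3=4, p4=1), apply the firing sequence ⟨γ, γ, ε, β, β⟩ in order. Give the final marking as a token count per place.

(p0=0, p1=8, p2=7, p3=2, p4=5)

step 1: fire γ:  (p0=3, p1=2, p2=2, p3=4, p4=1) → (p0=2, p1=5, p2=2, p3=5, p4=4)
step 2: fire γ:  (p0=2, p1=5, p2=2, p3=5, p4=4) → (p0=1, p1=8, p2=2, p3=6, p4=7)
step 3: fire ε:  (p0=1, p1=8, p2=2, p3=6, p4=7) → (p0=4, p1=8, p2=3, p3=6, p4=7)
step 4: fire β:  (p0=4, p1=8, p2=3, p3=6, p4=7) → (p0=2, p1=8, p2=5, p3=4, p4=6)
step 5: fire β:  (p0=2, p1=8, p2=5, p3=4, p4=6) → (p0=0, p1=8, p2=7, p3=2, p4=5)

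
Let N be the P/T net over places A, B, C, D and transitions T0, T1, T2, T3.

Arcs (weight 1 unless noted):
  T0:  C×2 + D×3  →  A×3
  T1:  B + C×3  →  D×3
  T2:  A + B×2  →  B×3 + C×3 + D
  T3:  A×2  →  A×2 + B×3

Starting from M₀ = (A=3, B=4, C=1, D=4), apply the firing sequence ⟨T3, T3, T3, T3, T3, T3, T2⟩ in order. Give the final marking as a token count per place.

step 1: fire T3:  (A=3, B=4, C=1, D=4) → (A=3, B=7, C=1, D=4)
step 2: fire T3:  (A=3, B=7, C=1, D=4) → (A=3, B=10, C=1, D=4)
step 3: fire T3:  (A=3, B=10, C=1, D=4) → (A=3, B=13, C=1, D=4)
step 4: fire T3:  (A=3, B=13, C=1, D=4) → (A=3, B=16, C=1, D=4)
step 5: fire T3:  (A=3, B=16, C=1, D=4) → (A=3, B=19, C=1, D=4)
step 6: fire T3:  (A=3, B=19, C=1, D=4) → (A=3, B=22, C=1, D=4)
step 7: fire T2:  (A=3, B=22, C=1, D=4) → (A=2, B=23, C=4, D=5)

(A=2, B=23, C=4, D=5)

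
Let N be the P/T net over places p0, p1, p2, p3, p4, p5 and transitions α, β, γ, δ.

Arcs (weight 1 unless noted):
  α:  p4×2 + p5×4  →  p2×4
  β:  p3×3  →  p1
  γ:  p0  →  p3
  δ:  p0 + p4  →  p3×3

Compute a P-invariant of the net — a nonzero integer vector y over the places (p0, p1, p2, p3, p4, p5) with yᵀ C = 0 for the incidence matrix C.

Incidence matrix C (rows=places, cols=transitions):
        α    β    γ    δ
   p0   0    0   -1   -1
   p1   0    1    0    0
   p2   4    0    0    0
   p3   0   -3    1    3
   p4  -2    0    0   -1
   p5  -4    0    0    0

Candidate y = [1, 3, 1, 1, 2, 0]; check y·C column-wise:
  col α: 1·0 + 3·0 + 1·4 + 1·0 + 2·-2 + 0·-4 = 0
  col β: 1·0 + 3·1 + 1·0 + 1·-3 + 2·0 = 0
  col γ: 1·-1 + 3·0 + 1·0 + 1·1 + 2·0 = 0
  col δ: 1·-1 + 3·0 + 1·0 + 1·3 + 2·-1 = 0

y = (p0:1, p1:3, p2:1, p3:1, p4:2, p5:0)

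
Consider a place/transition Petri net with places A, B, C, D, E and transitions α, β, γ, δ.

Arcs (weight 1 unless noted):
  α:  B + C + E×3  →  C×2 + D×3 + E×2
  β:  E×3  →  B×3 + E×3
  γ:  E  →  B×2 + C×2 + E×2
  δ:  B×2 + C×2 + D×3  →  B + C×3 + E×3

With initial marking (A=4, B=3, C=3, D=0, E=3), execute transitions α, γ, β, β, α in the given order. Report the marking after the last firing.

(A=4, B=9, C=7, D=6, E=2)

step 1: fire α:  (A=4, B=3, C=3, D=0, E=3) → (A=4, B=2, C=4, D=3, E=2)
step 2: fire γ:  (A=4, B=2, C=4, D=3, E=2) → (A=4, B=4, C=6, D=3, E=3)
step 3: fire β:  (A=4, B=4, C=6, D=3, E=3) → (A=4, B=7, C=6, D=3, E=3)
step 4: fire β:  (A=4, B=7, C=6, D=3, E=3) → (A=4, B=10, C=6, D=3, E=3)
step 5: fire α:  (A=4, B=10, C=6, D=3, E=3) → (A=4, B=9, C=7, D=6, E=2)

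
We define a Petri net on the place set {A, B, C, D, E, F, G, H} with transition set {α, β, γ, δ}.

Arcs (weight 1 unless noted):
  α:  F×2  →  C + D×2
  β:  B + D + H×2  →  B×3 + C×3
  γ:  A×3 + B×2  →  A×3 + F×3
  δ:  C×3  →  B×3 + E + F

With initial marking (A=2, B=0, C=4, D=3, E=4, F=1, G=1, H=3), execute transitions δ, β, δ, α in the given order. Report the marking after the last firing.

(A=2, B=8, C=2, D=4, E=6, F=1, G=1, H=1)

step 1: fire δ:  (A=2, B=0, C=4, D=3, E=4, F=1, G=1, H=3) → (A=2, B=3, C=1, D=3, E=5, F=2, G=1, H=3)
step 2: fire β:  (A=2, B=3, C=1, D=3, E=5, F=2, G=1, H=3) → (A=2, B=5, C=4, D=2, E=5, F=2, G=1, H=1)
step 3: fire δ:  (A=2, B=5, C=4, D=2, E=5, F=2, G=1, H=1) → (A=2, B=8, C=1, D=2, E=6, F=3, G=1, H=1)
step 4: fire α:  (A=2, B=8, C=1, D=2, E=6, F=3, G=1, H=1) → (A=2, B=8, C=2, D=4, E=6, F=1, G=1, H=1)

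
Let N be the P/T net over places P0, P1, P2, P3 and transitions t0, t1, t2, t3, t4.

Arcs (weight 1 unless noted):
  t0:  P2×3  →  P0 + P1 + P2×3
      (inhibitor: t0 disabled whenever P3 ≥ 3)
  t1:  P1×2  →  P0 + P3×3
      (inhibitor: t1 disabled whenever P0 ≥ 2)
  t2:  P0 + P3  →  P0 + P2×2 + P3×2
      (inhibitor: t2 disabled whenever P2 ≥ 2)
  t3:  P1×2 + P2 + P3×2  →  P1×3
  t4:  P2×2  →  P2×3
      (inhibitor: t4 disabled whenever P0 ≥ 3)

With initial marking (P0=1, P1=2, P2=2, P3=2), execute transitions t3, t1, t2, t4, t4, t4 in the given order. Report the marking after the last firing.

step 1: fire t3:  (P0=1, P1=2, P2=2, P3=2) → (P0=1, P1=3, P2=1, P3=0)
step 2: fire t1:  (P0=1, P1=3, P2=1, P3=0) → (P0=2, P1=1, P2=1, P3=3)
step 3: fire t2:  (P0=2, P1=1, P2=1, P3=3) → (P0=2, P1=1, P2=3, P3=4)
step 4: fire t4:  (P0=2, P1=1, P2=3, P3=4) → (P0=2, P1=1, P2=4, P3=4)
step 5: fire t4:  (P0=2, P1=1, P2=4, P3=4) → (P0=2, P1=1, P2=5, P3=4)
step 6: fire t4:  (P0=2, P1=1, P2=5, P3=4) → (P0=2, P1=1, P2=6, P3=4)

(P0=2, P1=1, P2=6, P3=4)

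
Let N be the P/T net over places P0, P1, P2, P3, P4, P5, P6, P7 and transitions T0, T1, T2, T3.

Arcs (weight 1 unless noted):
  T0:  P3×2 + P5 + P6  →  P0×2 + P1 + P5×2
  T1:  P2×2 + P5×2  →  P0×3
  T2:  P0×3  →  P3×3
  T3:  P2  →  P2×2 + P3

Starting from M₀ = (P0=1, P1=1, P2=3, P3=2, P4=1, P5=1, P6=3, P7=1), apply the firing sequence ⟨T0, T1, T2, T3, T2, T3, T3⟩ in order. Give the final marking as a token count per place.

(P0=0, P1=2, P2=4, P3=9, P4=1, P5=0, P6=2, P7=1)

step 1: fire T0:  (P0=1, P1=1, P2=3, P3=2, P4=1, P5=1, P6=3, P7=1) → (P0=3, P1=2, P2=3, P3=0, P4=1, P5=2, P6=2, P7=1)
step 2: fire T1:  (P0=3, P1=2, P2=3, P3=0, P4=1, P5=2, P6=2, P7=1) → (P0=6, P1=2, P2=1, P3=0, P4=1, P5=0, P6=2, P7=1)
step 3: fire T2:  (P0=6, P1=2, P2=1, P3=0, P4=1, P5=0, P6=2, P7=1) → (P0=3, P1=2, P2=1, P3=3, P4=1, P5=0, P6=2, P7=1)
step 4: fire T3:  (P0=3, P1=2, P2=1, P3=3, P4=1, P5=0, P6=2, P7=1) → (P0=3, P1=2, P2=2, P3=4, P4=1, P5=0, P6=2, P7=1)
step 5: fire T2:  (P0=3, P1=2, P2=2, P3=4, P4=1, P5=0, P6=2, P7=1) → (P0=0, P1=2, P2=2, P3=7, P4=1, P5=0, P6=2, P7=1)
step 6: fire T3:  (P0=0, P1=2, P2=2, P3=7, P4=1, P5=0, P6=2, P7=1) → (P0=0, P1=2, P2=3, P3=8, P4=1, P5=0, P6=2, P7=1)
step 7: fire T3:  (P0=0, P1=2, P2=3, P3=8, P4=1, P5=0, P6=2, P7=1) → (P0=0, P1=2, P2=4, P3=9, P4=1, P5=0, P6=2, P7=1)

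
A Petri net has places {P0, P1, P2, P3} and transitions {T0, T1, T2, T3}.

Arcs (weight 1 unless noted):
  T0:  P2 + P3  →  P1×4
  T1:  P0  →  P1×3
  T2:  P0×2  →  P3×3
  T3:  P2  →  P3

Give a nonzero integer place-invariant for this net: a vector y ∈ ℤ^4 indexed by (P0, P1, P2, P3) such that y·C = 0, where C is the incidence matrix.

y = (P0:3, P1:1, P2:2, P3:2)

Incidence matrix C (rows=places, cols=transitions):
       T0   T1   T2   T3
   P0   0   -1   -2    0
   P1   4    3    0    0
   P2  -1    0    0   -1
   P3  -1    0    3    1

Candidate y = [3, 1, 2, 2]; check y·C column-wise:
  col T0: 3·0 + 1·4 + 2·-1 + 2·-1 = 0
  col T1: 3·-1 + 1·3 + 2·0 + 2·0 = 0
  col T2: 3·-2 + 1·0 + 2·0 + 2·3 = 0
  col T3: 3·0 + 1·0 + 2·-1 + 2·1 = 0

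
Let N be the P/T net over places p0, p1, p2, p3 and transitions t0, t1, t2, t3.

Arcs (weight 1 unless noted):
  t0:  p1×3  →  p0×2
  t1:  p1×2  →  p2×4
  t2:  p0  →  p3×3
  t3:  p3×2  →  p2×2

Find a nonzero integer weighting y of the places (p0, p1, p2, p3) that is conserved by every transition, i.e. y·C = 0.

y = (p0:3, p1:2, p2:1, p3:1)

Incidence matrix C (rows=places, cols=transitions):
       t0   t1   t2   t3
   p0   2    0   -1    0
   p1  -3   -2    0    0
   p2   0    4    0    2
   p3   0    0    3   -2

Candidate y = [3, 2, 1, 1]; check y·C column-wise:
  col t0: 3·2 + 2·-3 + 1·0 + 1·0 = 0
  col t1: 3·0 + 2·-2 + 1·4 + 1·0 = 0
  col t2: 3·-1 + 2·0 + 1·0 + 1·3 = 0
  col t3: 3·0 + 2·0 + 1·2 + 1·-2 = 0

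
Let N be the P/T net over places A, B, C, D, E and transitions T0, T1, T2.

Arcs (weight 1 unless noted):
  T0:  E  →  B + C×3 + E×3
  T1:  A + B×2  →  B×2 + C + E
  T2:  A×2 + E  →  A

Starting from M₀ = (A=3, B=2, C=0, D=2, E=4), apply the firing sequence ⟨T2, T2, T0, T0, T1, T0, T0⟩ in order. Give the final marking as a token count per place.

step 1: fire T2:  (A=3, B=2, C=0, D=2, E=4) → (A=2, B=2, C=0, D=2, E=3)
step 2: fire T2:  (A=2, B=2, C=0, D=2, E=3) → (A=1, B=2, C=0, D=2, E=2)
step 3: fire T0:  (A=1, B=2, C=0, D=2, E=2) → (A=1, B=3, C=3, D=2, E=4)
step 4: fire T0:  (A=1, B=3, C=3, D=2, E=4) → (A=1, B=4, C=6, D=2, E=6)
step 5: fire T1:  (A=1, B=4, C=6, D=2, E=6) → (A=0, B=4, C=7, D=2, E=7)
step 6: fire T0:  (A=0, B=4, C=7, D=2, E=7) → (A=0, B=5, C=10, D=2, E=9)
step 7: fire T0:  (A=0, B=5, C=10, D=2, E=9) → (A=0, B=6, C=13, D=2, E=11)

(A=0, B=6, C=13, D=2, E=11)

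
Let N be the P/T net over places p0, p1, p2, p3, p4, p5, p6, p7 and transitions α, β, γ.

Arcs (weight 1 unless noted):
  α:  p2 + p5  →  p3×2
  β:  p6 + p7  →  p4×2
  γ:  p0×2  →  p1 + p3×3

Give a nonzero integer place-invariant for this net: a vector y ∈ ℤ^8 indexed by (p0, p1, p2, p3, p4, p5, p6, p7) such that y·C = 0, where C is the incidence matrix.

Incidence matrix C (rows=places, cols=transitions):
        α    β    γ
   p0   0    0   -2
   p1   0    0    1
   p2  -1    0    0
   p3   2    0    3
   p4   0    2    0
   p5  -1    0    0
   p6   0   -1    0
   p7   0   -1    0

Candidate y = [1, 2, 0, 0, 0, 0, 0, 0]; check y·C column-wise:
  col α: 1·0 + 2·0 + 0·-1 + 0·2 + 0·-1 = 0
  col β: 1·0 + 2·0 + 0·2 + 0·-1 + 0·-1 = 0
  col γ: 1·-2 + 2·1 + 0·3 = 0

y = (p0:1, p1:2, p2:0, p3:0, p4:0, p5:0, p6:0, p7:0)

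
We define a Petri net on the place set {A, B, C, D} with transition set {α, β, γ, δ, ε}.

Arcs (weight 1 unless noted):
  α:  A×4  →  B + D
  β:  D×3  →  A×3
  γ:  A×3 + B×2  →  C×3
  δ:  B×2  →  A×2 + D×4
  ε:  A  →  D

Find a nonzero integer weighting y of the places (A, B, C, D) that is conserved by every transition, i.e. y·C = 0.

Incidence matrix C (rows=places, cols=transitions):
        α    β    γ    δ    ε
    A  -4    3   -3    2   -1
    B   1    0   -2   -2    0
    C   0    0    3    0    0
    D   1   -3    0    4    1

Candidate y = [1, 3, 3, 1]; check y·C column-wise:
  col α: 1·-4 + 3·1 + 3·0 + 1·1 = 0
  col β: 1·3 + 3·0 + 3·0 + 1·-3 = 0
  col γ: 1·-3 + 3·-2 + 3·3 + 1·0 = 0
  col δ: 1·2 + 3·-2 + 3·0 + 1·4 = 0
  col ε: 1·-1 + 3·0 + 3·0 + 1·1 = 0

y = (A:1, B:3, C:3, D:1)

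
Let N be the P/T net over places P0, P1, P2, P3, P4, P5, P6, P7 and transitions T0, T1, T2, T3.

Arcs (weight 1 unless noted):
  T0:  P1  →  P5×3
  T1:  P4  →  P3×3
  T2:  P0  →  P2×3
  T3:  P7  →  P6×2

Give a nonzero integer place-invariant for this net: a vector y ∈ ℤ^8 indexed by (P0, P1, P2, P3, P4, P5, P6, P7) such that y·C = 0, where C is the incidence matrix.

Incidence matrix C (rows=places, cols=transitions):
       T0   T1   T2   T3
   P0   0    0   -1    0
   P1  -1    0    0    0
   P2   0    0    3    0
   P3   0    3    0    0
   P4   0   -1    0    0
   P5   3    0    0    0
   P6   0    0    0    2
   P7   0    0    0   -1

Candidate y = [3, 0, 1, 0, 0, 0, 0, 0]; check y·C column-wise:
  col T0: 3·0 + 0·-1 + 1·0 + 0·3 = 0
  col T1: 3·0 + 1·0 + 0·3 + 0·-1 = 0
  col T2: 3·-1 + 1·3 = 0
  col T3: 3·0 + 1·0 + 0·2 + 0·-1 = 0

y = (P0:3, P1:0, P2:1, P3:0, P4:0, P5:0, P6:0, P7:0)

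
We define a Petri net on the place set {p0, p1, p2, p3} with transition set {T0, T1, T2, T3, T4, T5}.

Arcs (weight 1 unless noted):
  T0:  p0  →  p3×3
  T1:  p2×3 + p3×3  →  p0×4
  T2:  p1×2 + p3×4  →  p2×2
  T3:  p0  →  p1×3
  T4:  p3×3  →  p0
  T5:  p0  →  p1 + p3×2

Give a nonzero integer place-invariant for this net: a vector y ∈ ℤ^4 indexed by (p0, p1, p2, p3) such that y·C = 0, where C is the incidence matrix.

y = (p0:3, p1:1, p2:3, p3:1)

Incidence matrix C (rows=places, cols=transitions):
       T0   T1   T2   T3   T4   T5
   p0  -1    4    0   -1    1   -1
   p1   0    0   -2    3    0    1
   p2   0   -3    2    0    0    0
   p3   3   -3   -4    0   -3    2

Candidate y = [3, 1, 3, 1]; check y·C column-wise:
  col T0: 3·-1 + 1·0 + 3·0 + 1·3 = 0
  col T1: 3·4 + 1·0 + 3·-3 + 1·-3 = 0
  col T2: 3·0 + 1·-2 + 3·2 + 1·-4 = 0
  col T3: 3·-1 + 1·3 + 3·0 + 1·0 = 0
  col T4: 3·1 + 1·0 + 3·0 + 1·-3 = 0
  col T5: 3·-1 + 1·1 + 3·0 + 1·2 = 0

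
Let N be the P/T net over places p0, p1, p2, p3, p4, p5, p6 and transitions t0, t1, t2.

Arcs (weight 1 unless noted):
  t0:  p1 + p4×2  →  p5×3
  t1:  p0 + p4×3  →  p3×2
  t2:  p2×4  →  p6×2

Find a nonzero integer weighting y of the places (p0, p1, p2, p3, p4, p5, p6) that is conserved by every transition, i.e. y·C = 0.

Incidence matrix C (rows=places, cols=transitions):
       t0   t1   t2
   p0   0   -1    0
   p1  -1    0    0
   p2   0    0   -4
   p3   0    2    0
   p4  -2   -3    0
   p5   3    0    0
   p6   0    0    2

Candidate y = [2, 0, 0, 1, 0, 0, 0]; check y·C column-wise:
  col t0: 2·0 + 0·-1 + 1·0 + 0·-2 + 0·3 = 0
  col t1: 2·-1 + 1·2 + 0·-3 = 0
  col t2: 2·0 + 0·-4 + 1·0 + 0·2 = 0

y = (p0:2, p1:0, p2:0, p3:1, p4:0, p5:0, p6:0)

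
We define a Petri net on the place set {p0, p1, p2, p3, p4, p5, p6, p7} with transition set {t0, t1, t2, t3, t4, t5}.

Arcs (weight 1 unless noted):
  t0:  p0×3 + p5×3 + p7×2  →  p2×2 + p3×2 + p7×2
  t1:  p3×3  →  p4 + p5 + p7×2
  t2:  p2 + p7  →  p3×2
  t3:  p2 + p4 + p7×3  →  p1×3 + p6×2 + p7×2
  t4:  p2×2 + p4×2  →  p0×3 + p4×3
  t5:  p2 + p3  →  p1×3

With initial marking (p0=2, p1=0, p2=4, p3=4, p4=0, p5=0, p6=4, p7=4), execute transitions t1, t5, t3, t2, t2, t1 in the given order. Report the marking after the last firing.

step 1: fire t1:  (p0=2, p1=0, p2=4, p3=4, p4=0, p5=0, p6=4, p7=4) → (p0=2, p1=0, p2=4, p3=1, p4=1, p5=1, p6=4, p7=6)
step 2: fire t5:  (p0=2, p1=0, p2=4, p3=1, p4=1, p5=1, p6=4, p7=6) → (p0=2, p1=3, p2=3, p3=0, p4=1, p5=1, p6=4, p7=6)
step 3: fire t3:  (p0=2, p1=3, p2=3, p3=0, p4=1, p5=1, p6=4, p7=6) → (p0=2, p1=6, p2=2, p3=0, p4=0, p5=1, p6=6, p7=5)
step 4: fire t2:  (p0=2, p1=6, p2=2, p3=0, p4=0, p5=1, p6=6, p7=5) → (p0=2, p1=6, p2=1, p3=2, p4=0, p5=1, p6=6, p7=4)
step 5: fire t2:  (p0=2, p1=6, p2=1, p3=2, p4=0, p5=1, p6=6, p7=4) → (p0=2, p1=6, p2=0, p3=4, p4=0, p5=1, p6=6, p7=3)
step 6: fire t1:  (p0=2, p1=6, p2=0, p3=4, p4=0, p5=1, p6=6, p7=3) → (p0=2, p1=6, p2=0, p3=1, p4=1, p5=2, p6=6, p7=5)

(p0=2, p1=6, p2=0, p3=1, p4=1, p5=2, p6=6, p7=5)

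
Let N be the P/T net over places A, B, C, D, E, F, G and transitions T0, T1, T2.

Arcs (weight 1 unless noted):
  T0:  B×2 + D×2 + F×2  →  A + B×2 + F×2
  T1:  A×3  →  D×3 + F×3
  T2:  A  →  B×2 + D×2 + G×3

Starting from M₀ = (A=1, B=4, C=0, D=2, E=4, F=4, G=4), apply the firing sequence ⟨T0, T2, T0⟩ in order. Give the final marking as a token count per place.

(A=2, B=6, C=0, D=0, E=4, F=4, G=7)

step 1: fire T0:  (A=1, B=4, C=0, D=2, E=4, F=4, G=4) → (A=2, B=4, C=0, D=0, E=4, F=4, G=4)
step 2: fire T2:  (A=2, B=4, C=0, D=0, E=4, F=4, G=4) → (A=1, B=6, C=0, D=2, E=4, F=4, G=7)
step 3: fire T0:  (A=1, B=6, C=0, D=2, E=4, F=4, G=7) → (A=2, B=6, C=0, D=0, E=4, F=4, G=7)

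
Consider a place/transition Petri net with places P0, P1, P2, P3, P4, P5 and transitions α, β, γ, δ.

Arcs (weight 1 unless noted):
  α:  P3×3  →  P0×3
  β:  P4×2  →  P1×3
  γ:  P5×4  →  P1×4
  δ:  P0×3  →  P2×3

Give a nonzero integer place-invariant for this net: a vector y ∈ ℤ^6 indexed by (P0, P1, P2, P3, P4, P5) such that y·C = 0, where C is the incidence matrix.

Incidence matrix C (rows=places, cols=transitions):
        α    β    γ    δ
   P0   3    0    0   -3
   P1   0    3    4    0
   P2   0    0    0    3
   P3  -3    0    0    0
   P4   0   -2    0    0
   P5   0    0   -4    0

Candidate y = [1, 0, 1, 1, 0, 0]; check y·C column-wise:
  col α: 1·3 + 1·0 + 1·-3 = 0
  col β: 1·0 + 0·3 + 1·0 + 1·0 + 0·-2 = 0
  col γ: 1·0 + 0·4 + 1·0 + 1·0 + 0·-4 = 0
  col δ: 1·-3 + 1·3 + 1·0 = 0

y = (P0:1, P1:0, P2:1, P3:1, P4:0, P5:0)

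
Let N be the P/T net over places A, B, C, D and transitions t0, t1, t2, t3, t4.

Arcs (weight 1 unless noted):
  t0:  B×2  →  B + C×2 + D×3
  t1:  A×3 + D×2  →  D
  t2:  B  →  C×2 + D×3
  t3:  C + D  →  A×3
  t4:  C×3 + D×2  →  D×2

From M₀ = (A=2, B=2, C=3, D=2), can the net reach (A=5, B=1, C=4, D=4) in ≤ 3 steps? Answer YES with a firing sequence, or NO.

step 1: fire t0:  (A=2, B=2, C=3, D=2) → (A=2, B=1, C=5, D=5)
step 2: fire t3:  (A=2, B=1, C=5, D=5) → (A=5, B=1, C=4, D=4)

YES — reachable via ⟨t0, t3⟩ (2 firings)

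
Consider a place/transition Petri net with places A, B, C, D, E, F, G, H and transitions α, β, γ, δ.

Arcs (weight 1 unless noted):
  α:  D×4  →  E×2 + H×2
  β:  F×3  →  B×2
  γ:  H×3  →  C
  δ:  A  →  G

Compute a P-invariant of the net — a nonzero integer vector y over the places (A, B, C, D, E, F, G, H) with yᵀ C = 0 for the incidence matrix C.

Incidence matrix C (rows=places, cols=transitions):
        α    β    γ    δ
    A   0    0    0   -1
    B   0    2    0    0
    C   0    0    1    0
    D  -4    0    0    0
    E   2    0    0    0
    F   0   -3    0    0
    G   0    0    0    1
    H   2    0   -3    0

Candidate y = [0, 0, 0, 1, 2, 0, 0, 0]; check y·C column-wise:
  col α: 1·-4 + 2·2 + 0·2 = 0
  col β: 0·2 + 1·0 + 2·0 + 0·-3 = 0
  col γ: 0·1 + 1·0 + 2·0 + 0·-3 = 0
  col δ: 0·-1 + 1·0 + 2·0 + 0·1 = 0

y = (A:0, B:0, C:0, D:1, E:2, F:0, G:0, H:0)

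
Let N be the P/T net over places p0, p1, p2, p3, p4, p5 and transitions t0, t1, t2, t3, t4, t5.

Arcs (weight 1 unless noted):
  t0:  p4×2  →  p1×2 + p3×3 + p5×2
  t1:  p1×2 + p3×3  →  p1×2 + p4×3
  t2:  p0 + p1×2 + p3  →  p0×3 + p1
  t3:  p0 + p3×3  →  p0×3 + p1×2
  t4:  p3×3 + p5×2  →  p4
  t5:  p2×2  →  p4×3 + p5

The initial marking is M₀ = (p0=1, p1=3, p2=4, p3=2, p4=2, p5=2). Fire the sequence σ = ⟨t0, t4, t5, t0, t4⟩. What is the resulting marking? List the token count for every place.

(p0=1, p1=7, p2=2, p3=2, p4=3, p5=3)

step 1: fire t0:  (p0=1, p1=3, p2=4, p3=2, p4=2, p5=2) → (p0=1, p1=5, p2=4, p3=5, p4=0, p5=4)
step 2: fire t4:  (p0=1, p1=5, p2=4, p3=5, p4=0, p5=4) → (p0=1, p1=5, p2=4, p3=2, p4=1, p5=2)
step 3: fire t5:  (p0=1, p1=5, p2=4, p3=2, p4=1, p5=2) → (p0=1, p1=5, p2=2, p3=2, p4=4, p5=3)
step 4: fire t0:  (p0=1, p1=5, p2=2, p3=2, p4=4, p5=3) → (p0=1, p1=7, p2=2, p3=5, p4=2, p5=5)
step 5: fire t4:  (p0=1, p1=7, p2=2, p3=5, p4=2, p5=5) → (p0=1, p1=7, p2=2, p3=2, p4=3, p5=3)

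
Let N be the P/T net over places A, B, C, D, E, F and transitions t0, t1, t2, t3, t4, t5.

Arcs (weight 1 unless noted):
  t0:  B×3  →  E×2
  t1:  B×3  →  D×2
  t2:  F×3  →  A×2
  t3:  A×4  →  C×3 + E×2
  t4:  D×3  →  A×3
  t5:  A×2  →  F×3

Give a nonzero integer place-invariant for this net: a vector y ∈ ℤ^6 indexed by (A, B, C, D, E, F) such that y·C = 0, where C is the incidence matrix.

y = (A:3, B:2, C:2, D:3, E:3, F:2)

Incidence matrix C (rows=places, cols=transitions):
       t0   t1   t2   t3   t4   t5
    A   0    0    2   -4    3   -2
    B  -3   -3    0    0    0    0
    C   0    0    0    3    0    0
    D   0    2    0    0   -3    0
    E   2    0    0    2    0    0
    F   0    0   -3    0    0    3

Candidate y = [3, 2, 2, 3, 3, 2]; check y·C column-wise:
  col t0: 3·0 + 2·-3 + 2·0 + 3·0 + 3·2 + 2·0 = 0
  col t1: 3·0 + 2·-3 + 2·0 + 3·2 + 3·0 + 2·0 = 0
  col t2: 3·2 + 2·0 + 2·0 + 3·0 + 3·0 + 2·-3 = 0
  col t3: 3·-4 + 2·0 + 2·3 + 3·0 + 3·2 + 2·0 = 0
  col t4: 3·3 + 2·0 + 2·0 + 3·-3 + 3·0 + 2·0 = 0
  col t5: 3·-2 + 2·0 + 2·0 + 3·0 + 3·0 + 2·3 = 0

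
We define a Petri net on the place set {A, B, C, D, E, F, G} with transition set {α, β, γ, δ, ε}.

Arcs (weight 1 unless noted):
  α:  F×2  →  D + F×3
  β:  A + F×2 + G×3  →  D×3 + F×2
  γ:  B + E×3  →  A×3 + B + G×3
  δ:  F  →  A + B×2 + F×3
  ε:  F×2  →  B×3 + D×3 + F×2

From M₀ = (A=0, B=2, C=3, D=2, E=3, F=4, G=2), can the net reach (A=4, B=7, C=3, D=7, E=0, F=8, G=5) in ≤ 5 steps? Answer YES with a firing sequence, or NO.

step 1: fire α:  (A=0, B=2, C=3, D=2, E=3, F=4, G=2) → (A=0, B=2, C=3, D=3, E=3, F=5, G=2)
step 2: fire α:  (A=0, B=2, C=3, D=3, E=3, F=5, G=2) → (A=0, B=2, C=3, D=4, E=3, F=6, G=2)
step 3: fire γ:  (A=0, B=2, C=3, D=4, E=3, F=6, G=2) → (A=3, B=2, C=3, D=4, E=0, F=6, G=5)
step 4: fire δ:  (A=3, B=2, C=3, D=4, E=0, F=6, G=5) → (A=4, B=4, C=3, D=4, E=0, F=8, G=5)
step 5: fire ε:  (A=4, B=4, C=3, D=4, E=0, F=8, G=5) → (A=4, B=7, C=3, D=7, E=0, F=8, G=5)

YES — reachable via ⟨α, α, γ, δ, ε⟩ (5 firings)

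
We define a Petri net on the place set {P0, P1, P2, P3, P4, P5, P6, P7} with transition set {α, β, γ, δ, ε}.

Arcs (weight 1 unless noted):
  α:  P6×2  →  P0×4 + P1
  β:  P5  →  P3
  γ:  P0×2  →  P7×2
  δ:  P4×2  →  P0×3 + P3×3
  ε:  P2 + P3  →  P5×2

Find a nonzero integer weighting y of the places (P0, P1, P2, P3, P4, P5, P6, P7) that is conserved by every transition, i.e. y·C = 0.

Incidence matrix C (rows=places, cols=transitions):
        α    β    γ    δ    ε
   P0   4    0   -2    3    0
   P1   1    0    0    0    0
   P2   0    0    0    0   -1
   P3   0    1    0    3   -1
   P4   0    0    0   -2    0
   P5   0   -1    0    0    2
   P6  -2    0    0    0    0
   P7   0    0    2    0    0

Candidate y = [0, 0, 2, 2, 3, 2, 0, 0]; check y·C column-wise:
  col α: 0·4 + 0·1 + 2·0 + 2·0 + 3·0 + 2·0 + 0·-2 = 0
  col β: 2·0 + 2·1 + 3·0 + 2·-1 = 0
  col γ: 0·-2 + 2·0 + 2·0 + 3·0 + 2·0 + 0·2 = 0
  col δ: 0·3 + 2·0 + 2·3 + 3·-2 + 2·0 = 0
  col ε: 2·-1 + 2·-1 + 3·0 + 2·2 = 0

y = (P0:0, P1:0, P2:2, P3:2, P4:3, P5:2, P6:0, P7:0)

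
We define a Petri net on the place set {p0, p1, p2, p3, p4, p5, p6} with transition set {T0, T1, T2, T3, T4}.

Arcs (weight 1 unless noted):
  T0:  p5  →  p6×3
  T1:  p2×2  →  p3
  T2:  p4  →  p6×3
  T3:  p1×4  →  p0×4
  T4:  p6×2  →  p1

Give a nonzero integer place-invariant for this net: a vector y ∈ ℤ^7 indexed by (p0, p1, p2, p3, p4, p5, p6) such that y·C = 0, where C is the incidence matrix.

y = (p0:0, p1:0, p2:1, p3:2, p4:0, p5:0, p6:0)

Incidence matrix C (rows=places, cols=transitions):
       T0   T1   T2   T3   T4
   p0   0    0    0    4    0
   p1   0    0    0   -4    1
   p2   0   -2    0    0    0
   p3   0    1    0    0    0
   p4   0    0   -1    0    0
   p5  -1    0    0    0    0
   p6   3    0    3    0   -2

Candidate y = [0, 0, 1, 2, 0, 0, 0]; check y·C column-wise:
  col T0: 1·0 + 2·0 + 0·-1 + 0·3 = 0
  col T1: 1·-2 + 2·1 = 0
  col T2: 1·0 + 2·0 + 0·-1 + 0·3 = 0
  col T3: 0·4 + 0·-4 + 1·0 + 2·0 = 0
  col T4: 0·1 + 1·0 + 2·0 + 0·-2 = 0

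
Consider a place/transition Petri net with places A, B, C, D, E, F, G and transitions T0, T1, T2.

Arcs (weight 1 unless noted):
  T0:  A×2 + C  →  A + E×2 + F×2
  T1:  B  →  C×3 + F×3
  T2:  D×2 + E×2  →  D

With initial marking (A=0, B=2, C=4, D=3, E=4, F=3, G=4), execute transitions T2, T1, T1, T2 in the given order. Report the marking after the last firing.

step 1: fire T2:  (A=0, B=2, C=4, D=3, E=4, F=3, G=4) → (A=0, B=2, C=4, D=2, E=2, F=3, G=4)
step 2: fire T1:  (A=0, B=2, C=4, D=2, E=2, F=3, G=4) → (A=0, B=1, C=7, D=2, E=2, F=6, G=4)
step 3: fire T1:  (A=0, B=1, C=7, D=2, E=2, F=6, G=4) → (A=0, B=0, C=10, D=2, E=2, F=9, G=4)
step 4: fire T2:  (A=0, B=0, C=10, D=2, E=2, F=9, G=4) → (A=0, B=0, C=10, D=1, E=0, F=9, G=4)

(A=0, B=0, C=10, D=1, E=0, F=9, G=4)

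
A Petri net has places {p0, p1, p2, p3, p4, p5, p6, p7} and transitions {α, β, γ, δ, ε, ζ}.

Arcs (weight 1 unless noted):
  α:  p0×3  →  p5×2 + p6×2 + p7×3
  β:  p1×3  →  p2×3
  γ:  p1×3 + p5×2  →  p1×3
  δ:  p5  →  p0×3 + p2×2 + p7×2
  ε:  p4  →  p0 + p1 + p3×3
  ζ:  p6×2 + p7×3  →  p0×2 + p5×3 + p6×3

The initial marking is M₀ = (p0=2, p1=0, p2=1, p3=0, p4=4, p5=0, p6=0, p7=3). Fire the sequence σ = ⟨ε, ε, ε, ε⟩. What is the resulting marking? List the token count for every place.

(p0=6, p1=4, p2=1, p3=12, p4=0, p5=0, p6=0, p7=3)

step 1: fire ε:  (p0=2, p1=0, p2=1, p3=0, p4=4, p5=0, p6=0, p7=3) → (p0=3, p1=1, p2=1, p3=3, p4=3, p5=0, p6=0, p7=3)
step 2: fire ε:  (p0=3, p1=1, p2=1, p3=3, p4=3, p5=0, p6=0, p7=3) → (p0=4, p1=2, p2=1, p3=6, p4=2, p5=0, p6=0, p7=3)
step 3: fire ε:  (p0=4, p1=2, p2=1, p3=6, p4=2, p5=0, p6=0, p7=3) → (p0=5, p1=3, p2=1, p3=9, p4=1, p5=0, p6=0, p7=3)
step 4: fire ε:  (p0=5, p1=3, p2=1, p3=9, p4=1, p5=0, p6=0, p7=3) → (p0=6, p1=4, p2=1, p3=12, p4=0, p5=0, p6=0, p7=3)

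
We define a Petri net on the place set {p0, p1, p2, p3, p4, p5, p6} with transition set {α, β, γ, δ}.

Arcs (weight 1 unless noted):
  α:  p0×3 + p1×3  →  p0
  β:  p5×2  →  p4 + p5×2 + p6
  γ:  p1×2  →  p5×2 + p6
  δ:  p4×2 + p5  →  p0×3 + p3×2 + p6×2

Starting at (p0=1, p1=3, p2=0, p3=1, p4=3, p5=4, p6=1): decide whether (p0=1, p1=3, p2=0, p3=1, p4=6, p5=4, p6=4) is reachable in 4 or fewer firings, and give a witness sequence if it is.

step 1: fire β:  (p0=1, p1=3, p2=0, p3=1, p4=3, p5=4, p6=1) → (p0=1, p1=3, p2=0, p3=1, p4=4, p5=4, p6=2)
step 2: fire β:  (p0=1, p1=3, p2=0, p3=1, p4=4, p5=4, p6=2) → (p0=1, p1=3, p2=0, p3=1, p4=5, p5=4, p6=3)
step 3: fire β:  (p0=1, p1=3, p2=0, p3=1, p4=5, p5=4, p6=3) → (p0=1, p1=3, p2=0, p3=1, p4=6, p5=4, p6=4)

YES — reachable via ⟨β, β, β⟩ (3 firings)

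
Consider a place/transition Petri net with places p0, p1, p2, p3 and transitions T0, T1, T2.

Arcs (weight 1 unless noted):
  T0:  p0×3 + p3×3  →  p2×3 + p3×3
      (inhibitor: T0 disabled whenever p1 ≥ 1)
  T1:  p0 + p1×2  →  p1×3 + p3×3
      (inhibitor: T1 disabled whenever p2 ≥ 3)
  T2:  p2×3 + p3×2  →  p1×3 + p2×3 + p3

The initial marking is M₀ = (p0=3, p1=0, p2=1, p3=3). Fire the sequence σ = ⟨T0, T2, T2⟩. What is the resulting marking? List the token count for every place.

(p0=0, p1=6, p2=4, p3=1)

step 1: fire T0:  (p0=3, p1=0, p2=1, p3=3) → (p0=0, p1=0, p2=4, p3=3)
step 2: fire T2:  (p0=0, p1=0, p2=4, p3=3) → (p0=0, p1=3, p2=4, p3=2)
step 3: fire T2:  (p0=0, p1=3, p2=4, p3=2) → (p0=0, p1=6, p2=4, p3=1)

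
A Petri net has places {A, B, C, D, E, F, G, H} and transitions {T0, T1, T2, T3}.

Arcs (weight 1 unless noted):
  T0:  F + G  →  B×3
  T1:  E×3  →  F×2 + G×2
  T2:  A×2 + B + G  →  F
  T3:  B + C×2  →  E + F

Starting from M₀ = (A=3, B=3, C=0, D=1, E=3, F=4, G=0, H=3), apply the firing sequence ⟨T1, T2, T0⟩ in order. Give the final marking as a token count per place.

step 1: fire T1:  (A=3, B=3, C=0, D=1, E=3, F=4, G=0, H=3) → (A=3, B=3, C=0, D=1, E=0, F=6, G=2, H=3)
step 2: fire T2:  (A=3, B=3, C=0, D=1, E=0, F=6, G=2, H=3) → (A=1, B=2, C=0, D=1, E=0, F=7, G=1, H=3)
step 3: fire T0:  (A=1, B=2, C=0, D=1, E=0, F=7, G=1, H=3) → (A=1, B=5, C=0, D=1, E=0, F=6, G=0, H=3)

(A=1, B=5, C=0, D=1, E=0, F=6, G=0, H=3)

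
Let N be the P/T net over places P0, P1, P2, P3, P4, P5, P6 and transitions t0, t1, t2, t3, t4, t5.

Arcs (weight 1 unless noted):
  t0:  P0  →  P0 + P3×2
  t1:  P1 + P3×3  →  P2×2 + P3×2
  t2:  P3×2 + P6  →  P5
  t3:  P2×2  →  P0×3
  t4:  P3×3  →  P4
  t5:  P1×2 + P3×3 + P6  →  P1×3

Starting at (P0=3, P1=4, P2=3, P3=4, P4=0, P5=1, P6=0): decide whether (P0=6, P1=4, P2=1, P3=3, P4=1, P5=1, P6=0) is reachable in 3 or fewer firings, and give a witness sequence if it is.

YES — reachable via ⟨t0, t3, t4⟩ (3 firings)

step 1: fire t0:  (P0=3, P1=4, P2=3, P3=4, P4=0, P5=1, P6=0) → (P0=3, P1=4, P2=3, P3=6, P4=0, P5=1, P6=0)
step 2: fire t3:  (P0=3, P1=4, P2=3, P3=6, P4=0, P5=1, P6=0) → (P0=6, P1=4, P2=1, P3=6, P4=0, P5=1, P6=0)
step 3: fire t4:  (P0=6, P1=4, P2=1, P3=6, P4=0, P5=1, P6=0) → (P0=6, P1=4, P2=1, P3=3, P4=1, P5=1, P6=0)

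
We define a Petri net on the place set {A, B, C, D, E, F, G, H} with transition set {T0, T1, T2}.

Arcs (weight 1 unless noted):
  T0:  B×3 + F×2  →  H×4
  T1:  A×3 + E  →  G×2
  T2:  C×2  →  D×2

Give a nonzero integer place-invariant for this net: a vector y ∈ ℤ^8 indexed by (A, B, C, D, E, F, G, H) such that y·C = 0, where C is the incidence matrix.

Incidence matrix C (rows=places, cols=transitions):
       T0   T1   T2
    A   0   -3    0
    B  -3    0    0
    C   0    0   -2
    D   0    0    2
    E   0   -1    0
    F  -2    0    0
    G   0    2    0
    H   4    0    0

Candidate y = [0, 0, 1, 1, 0, 0, 0, 0]; check y·C column-wise:
  col T0: 0·-3 + 1·0 + 1·0 + 0·-2 + 0·4 = 0
  col T1: 0·-3 + 1·0 + 1·0 + 0·-1 + 0·2 = 0
  col T2: 1·-2 + 1·2 = 0

y = (A:0, B:0, C:1, D:1, E:0, F:0, G:0, H:0)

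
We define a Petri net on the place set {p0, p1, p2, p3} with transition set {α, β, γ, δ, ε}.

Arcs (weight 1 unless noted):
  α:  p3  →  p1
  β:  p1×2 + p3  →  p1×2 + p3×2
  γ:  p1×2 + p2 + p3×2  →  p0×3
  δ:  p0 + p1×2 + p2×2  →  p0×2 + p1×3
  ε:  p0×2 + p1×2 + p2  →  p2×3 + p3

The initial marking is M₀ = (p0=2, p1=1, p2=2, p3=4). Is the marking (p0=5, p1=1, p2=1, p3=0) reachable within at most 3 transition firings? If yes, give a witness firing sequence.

YES — reachable via ⟨α, α, γ⟩ (3 firings)

step 1: fire α:  (p0=2, p1=1, p2=2, p3=4) → (p0=2, p1=2, p2=2, p3=3)
step 2: fire α:  (p0=2, p1=2, p2=2, p3=3) → (p0=2, p1=3, p2=2, p3=2)
step 3: fire γ:  (p0=2, p1=3, p2=2, p3=2) → (p0=5, p1=1, p2=1, p3=0)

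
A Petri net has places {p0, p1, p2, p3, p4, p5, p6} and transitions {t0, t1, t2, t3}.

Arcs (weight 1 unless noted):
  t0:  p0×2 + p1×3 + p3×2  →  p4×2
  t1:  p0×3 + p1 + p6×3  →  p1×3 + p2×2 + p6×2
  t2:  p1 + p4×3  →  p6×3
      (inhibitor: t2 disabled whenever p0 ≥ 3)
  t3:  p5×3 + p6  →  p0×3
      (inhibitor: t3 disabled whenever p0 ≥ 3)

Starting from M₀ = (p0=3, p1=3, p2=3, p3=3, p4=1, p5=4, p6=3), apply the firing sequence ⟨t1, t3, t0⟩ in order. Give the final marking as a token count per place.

(p0=1, p1=2, p2=5, p3=1, p4=3, p5=1, p6=1)

step 1: fire t1:  (p0=3, p1=3, p2=3, p3=3, p4=1, p5=4, p6=3) → (p0=0, p1=5, p2=5, p3=3, p4=1, p5=4, p6=2)
step 2: fire t3:  (p0=0, p1=5, p2=5, p3=3, p4=1, p5=4, p6=2) → (p0=3, p1=5, p2=5, p3=3, p4=1, p5=1, p6=1)
step 3: fire t0:  (p0=3, p1=5, p2=5, p3=3, p4=1, p5=1, p6=1) → (p0=1, p1=2, p2=5, p3=1, p4=3, p5=1, p6=1)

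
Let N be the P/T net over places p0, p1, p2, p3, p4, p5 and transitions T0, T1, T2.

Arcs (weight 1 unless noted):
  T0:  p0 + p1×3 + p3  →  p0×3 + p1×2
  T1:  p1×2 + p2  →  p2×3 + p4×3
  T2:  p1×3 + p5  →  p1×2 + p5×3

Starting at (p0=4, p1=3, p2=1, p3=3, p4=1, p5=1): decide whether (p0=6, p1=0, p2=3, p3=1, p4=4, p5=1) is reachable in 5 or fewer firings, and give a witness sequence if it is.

NO — not reachable within 5 firings

depth 0: 1 marking
depth 1: 4 markings reached so far
depth 2: 6 markings reached so far
depth 3: 6 markings reached so far
(frontier empty at depth 3; search complete)
target is not among the 6 markings reachable within 5 steps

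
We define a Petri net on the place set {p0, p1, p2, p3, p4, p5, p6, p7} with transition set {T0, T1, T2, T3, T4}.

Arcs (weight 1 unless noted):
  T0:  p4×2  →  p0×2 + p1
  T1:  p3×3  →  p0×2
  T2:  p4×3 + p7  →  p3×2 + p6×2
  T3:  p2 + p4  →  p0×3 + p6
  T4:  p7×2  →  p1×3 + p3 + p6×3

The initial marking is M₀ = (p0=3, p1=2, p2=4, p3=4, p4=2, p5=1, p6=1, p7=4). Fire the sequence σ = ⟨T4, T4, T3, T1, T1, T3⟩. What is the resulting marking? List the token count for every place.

(p0=13, p1=8, p2=2, p3=0, p4=0, p5=1, p6=9, p7=0)

step 1: fire T4:  (p0=3, p1=2, p2=4, p3=4, p4=2, p5=1, p6=1, p7=4) → (p0=3, p1=5, p2=4, p3=5, p4=2, p5=1, p6=4, p7=2)
step 2: fire T4:  (p0=3, p1=5, p2=4, p3=5, p4=2, p5=1, p6=4, p7=2) → (p0=3, p1=8, p2=4, p3=6, p4=2, p5=1, p6=7, p7=0)
step 3: fire T3:  (p0=3, p1=8, p2=4, p3=6, p4=2, p5=1, p6=7, p7=0) → (p0=6, p1=8, p2=3, p3=6, p4=1, p5=1, p6=8, p7=0)
step 4: fire T1:  (p0=6, p1=8, p2=3, p3=6, p4=1, p5=1, p6=8, p7=0) → (p0=8, p1=8, p2=3, p3=3, p4=1, p5=1, p6=8, p7=0)
step 5: fire T1:  (p0=8, p1=8, p2=3, p3=3, p4=1, p5=1, p6=8, p7=0) → (p0=10, p1=8, p2=3, p3=0, p4=1, p5=1, p6=8, p7=0)
step 6: fire T3:  (p0=10, p1=8, p2=3, p3=0, p4=1, p5=1, p6=8, p7=0) → (p0=13, p1=8, p2=2, p3=0, p4=0, p5=1, p6=9, p7=0)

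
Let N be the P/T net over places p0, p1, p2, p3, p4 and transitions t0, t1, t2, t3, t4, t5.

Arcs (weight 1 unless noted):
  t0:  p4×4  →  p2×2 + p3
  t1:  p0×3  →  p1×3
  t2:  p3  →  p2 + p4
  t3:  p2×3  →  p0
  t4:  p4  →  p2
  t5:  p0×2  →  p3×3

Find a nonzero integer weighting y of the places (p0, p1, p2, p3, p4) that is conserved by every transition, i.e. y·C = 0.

Incidence matrix C (rows=places, cols=transitions):
       t0   t1   t2   t3   t4   t5
   p0   0   -3    0    1    0   -2
   p1   0    3    0    0    0    0
   p2   2    0    1   -3    1    0
   p3   1    0   -1    0    0    3
   p4  -4    0    1    0   -1    0

Candidate y = [3, 3, 1, 2, 1]; check y·C column-wise:
  col t0: 3·0 + 3·0 + 1·2 + 2·1 + 1·-4 = 0
  col t1: 3·-3 + 3·3 + 1·0 + 2·0 + 1·0 = 0
  col t2: 3·0 + 3·0 + 1·1 + 2·-1 + 1·1 = 0
  col t3: 3·1 + 3·0 + 1·-3 + 2·0 + 1·0 = 0
  col t4: 3·0 + 3·0 + 1·1 + 2·0 + 1·-1 = 0
  col t5: 3·-2 + 3·0 + 1·0 + 2·3 + 1·0 = 0

y = (p0:3, p1:3, p2:1, p3:2, p4:1)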